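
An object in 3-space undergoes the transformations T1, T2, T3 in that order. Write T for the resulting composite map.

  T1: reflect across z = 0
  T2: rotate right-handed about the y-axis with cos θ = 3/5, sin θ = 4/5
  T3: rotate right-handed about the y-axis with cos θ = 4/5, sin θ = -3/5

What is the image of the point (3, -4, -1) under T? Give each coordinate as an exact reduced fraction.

T1 reflect across z = 0: (3, -4, -1) → (3, -4, 1)
T2 rotate right-handed about the y-axis with cos θ = 3/5, sin θ = 4/5: (3, -4, 1) → (13/5, -4, -9/5)
T3 rotate right-handed about the y-axis with cos θ = 4/5, sin θ = -3/5: (13/5, -4, -9/5) → (79/25, -4, 3/25)

T(p) = (79/25, -4, 3/25)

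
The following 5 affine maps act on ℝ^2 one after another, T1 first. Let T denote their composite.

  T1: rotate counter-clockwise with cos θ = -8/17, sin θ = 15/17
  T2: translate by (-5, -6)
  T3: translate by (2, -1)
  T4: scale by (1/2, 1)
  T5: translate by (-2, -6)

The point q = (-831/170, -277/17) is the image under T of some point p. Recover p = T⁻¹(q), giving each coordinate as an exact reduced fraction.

p = (-8/5, 4)

T1 = [-8/17 -15/17 0; 15/17 -8/17 0; 0 0 1]
T2·T1 = [-8/17 -15/17 -5; 15/17 -8/17 -6; 0 0 1]
T3·…·T1 = [-8/17 -15/17 -3; 15/17 -8/17 -7; 0 0 1]
T4·…·T1 = [-4/17 -15/34 -3/2; 15/17 -8/17 -7; 0 0 1]
T5·…·T1 = [-4/17 -15/34 -7/2; 15/17 -8/17 -13; 0 0 1]
det M = 1/2; M⁻¹ = [-16/17 15/17 139/17; -30/17 -8/17 -209/17; 0 0 1]
M⁻¹ · (-831/170, -277/17)ᵀ = (-8/5, 4)ᵀ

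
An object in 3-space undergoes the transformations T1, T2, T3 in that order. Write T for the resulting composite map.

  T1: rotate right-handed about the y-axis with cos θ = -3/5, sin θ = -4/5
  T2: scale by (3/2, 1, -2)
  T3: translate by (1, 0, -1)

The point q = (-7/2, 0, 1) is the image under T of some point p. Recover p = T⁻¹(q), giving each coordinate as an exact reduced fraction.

p = (1, 0, 3)

T1 = [-3/5 0 -4/5 0; 0 1 0 0; 4/5 0 -3/5 0; 0 0 0 1]
T2·T1 = [-9/10 0 -6/5 0; 0 1 0 0; -8/5 0 6/5 0; 0 0 0 1]
T3·…·T1 = [-9/10 0 -6/5 1; 0 1 0 0; -8/5 0 6/5 -1; 0 0 0 1]
det M = -3; M⁻¹ = [-2/5 0 -2/5 0; 0 1 0 0; -8/15 0 3/10 5/6; 0 0 0 1]
M⁻¹ · (-7/2, 0, 1)ᵀ = (1, 0, 3)ᵀ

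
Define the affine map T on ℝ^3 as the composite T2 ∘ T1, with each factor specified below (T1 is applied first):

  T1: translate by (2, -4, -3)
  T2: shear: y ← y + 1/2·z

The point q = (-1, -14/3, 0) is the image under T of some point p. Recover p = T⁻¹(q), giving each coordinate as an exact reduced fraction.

T1 = [1 0 0 2; 0 1 0 -4; 0 0 1 -3; 0 0 0 1]
T2·T1 = [1 0 0 2; 0 1 1/2 -11/2; 0 0 1 -3; 0 0 0 1]
det M = 1; M⁻¹ = [1 0 0 -2; 0 1 -1/2 4; 0 0 1 3; 0 0 0 1]
M⁻¹ · (-1, -14/3, 0)ᵀ = (-3, -2/3, 3)ᵀ

p = (-3, -2/3, 3)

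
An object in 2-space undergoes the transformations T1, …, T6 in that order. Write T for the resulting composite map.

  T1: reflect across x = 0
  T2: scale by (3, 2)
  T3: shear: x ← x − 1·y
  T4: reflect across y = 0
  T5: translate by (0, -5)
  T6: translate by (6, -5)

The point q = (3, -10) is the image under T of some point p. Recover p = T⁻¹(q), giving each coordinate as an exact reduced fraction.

p = (1, 0)

T1 = [-1 0 0; 0 1 0; 0 0 1]
T2·T1 = [-3 0 0; 0 2 0; 0 0 1]
T3·…·T1 = [-3 -2 0; 0 2 0; 0 0 1]
T4·…·T1 = [-3 -2 0; 0 -2 0; 0 0 1]
T5·…·T1 = [-3 -2 0; 0 -2 -5; 0 0 1]
T6·…·T1 = [-3 -2 6; 0 -2 -10; 0 0 1]
det M = 6; M⁻¹ = [-1/3 1/3 16/3; 0 -1/2 -5; 0 0 1]
M⁻¹ · (3, -10)ᵀ = (1, 0)ᵀ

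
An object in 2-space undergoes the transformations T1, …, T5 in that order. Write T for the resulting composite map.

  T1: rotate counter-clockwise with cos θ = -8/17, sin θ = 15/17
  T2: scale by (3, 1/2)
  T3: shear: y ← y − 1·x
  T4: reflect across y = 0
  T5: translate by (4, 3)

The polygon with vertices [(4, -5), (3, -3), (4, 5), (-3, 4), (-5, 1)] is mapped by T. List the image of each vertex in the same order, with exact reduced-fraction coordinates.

image vertices: (197/17, 130/17), (131/17, 159/34), (-253/17, -280/17), (-40/17, -37/34), (143/17, 335/34)

T1 rotate counter-clockwise with cos θ = -8/17, sin θ = 15/17: (4, -5) → (43/17, 100/17); (3, -3) → (21/17, 69/17); (4, 5) → (-107/17, 20/17); (-3, 4) → (-36/17, -77/17); (-5, 1) → (25/17, -83/17)
T2 scale by (3, 1/2): (43/17, 100/17) → (129/17, 50/17); (21/17, 69/17) → (63/17, 69/34); (-107/17, 20/17) → (-321/17, 10/17); (-36/17, -77/17) → (-108/17, -77/34); (25/17, -83/17) → (75/17, -83/34)
T3 shear: y ← y − 1·x: (129/17, 50/17) → (129/17, -79/17); (63/17, 69/34) → (63/17, -57/34); (-321/17, 10/17) → (-321/17, 331/17); (-108/17, -77/34) → (-108/17, 139/34); (75/17, -83/34) → (75/17, -233/34)
T4 reflect across y = 0: (129/17, -79/17) → (129/17, 79/17); (63/17, -57/34) → (63/17, 57/34); (-321/17, 331/17) → (-321/17, -331/17); (-108/17, 139/34) → (-108/17, -139/34); (75/17, -233/34) → (75/17, 233/34)
T5 translate by (4, 3): (129/17, 79/17) → (197/17, 130/17); (63/17, 57/34) → (131/17, 159/34); (-321/17, -331/17) → (-253/17, -280/17); (-108/17, -139/34) → (-40/17, -37/34); (75/17, 233/34) → (143/17, 335/34)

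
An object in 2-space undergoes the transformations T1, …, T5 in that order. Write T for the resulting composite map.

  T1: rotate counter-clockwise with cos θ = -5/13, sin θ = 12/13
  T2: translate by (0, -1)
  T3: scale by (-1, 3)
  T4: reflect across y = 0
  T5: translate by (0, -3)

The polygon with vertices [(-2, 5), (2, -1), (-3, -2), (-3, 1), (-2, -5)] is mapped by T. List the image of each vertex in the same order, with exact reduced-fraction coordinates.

T1 rotate counter-clockwise with cos θ = -5/13, sin θ = 12/13: (-2, 5) → (-50/13, -49/13); (2, -1) → (2/13, 29/13); (-3, -2) → (3, -2); (-3, 1) → (3/13, -41/13); (-2, -5) → (70/13, 1/13)
T2 translate by (0, -1): (-50/13, -49/13) → (-50/13, -62/13); (2/13, 29/13) → (2/13, 16/13); (3, -2) → (3, -3); (3/13, -41/13) → (3/13, -54/13); (70/13, 1/13) → (70/13, -12/13)
T3 scale by (-1, 3): (-50/13, -62/13) → (50/13, -186/13); (2/13, 16/13) → (-2/13, 48/13); (3, -3) → (-3, -9); (3/13, -54/13) → (-3/13, -162/13); (70/13, -12/13) → (-70/13, -36/13)
T4 reflect across y = 0: (50/13, -186/13) → (50/13, 186/13); (-2/13, 48/13) → (-2/13, -48/13); (-3, -9) → (-3, 9); (-3/13, -162/13) → (-3/13, 162/13); (-70/13, -36/13) → (-70/13, 36/13)
T5 translate by (0, -3): (50/13, 186/13) → (50/13, 147/13); (-2/13, -48/13) → (-2/13, -87/13); (-3, 9) → (-3, 6); (-3/13, 162/13) → (-3/13, 123/13); (-70/13, 36/13) → (-70/13, -3/13)

image vertices: (50/13, 147/13), (-2/13, -87/13), (-3, 6), (-3/13, 123/13), (-70/13, -3/13)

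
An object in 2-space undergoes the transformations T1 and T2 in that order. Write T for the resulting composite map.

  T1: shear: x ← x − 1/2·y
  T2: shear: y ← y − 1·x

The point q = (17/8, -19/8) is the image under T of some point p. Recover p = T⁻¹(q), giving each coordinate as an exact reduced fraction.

p = (2, -1/4)

T1 = [1 -1/2 0; 0 1 0; 0 0 1]
T2·T1 = [1 -1/2 0; -1 3/2 0; 0 0 1]
det M = 1; M⁻¹ = [3/2 1/2 0; 1 1 0; 0 0 1]
M⁻¹ · (17/8, -19/8)ᵀ = (2, -1/4)ᵀ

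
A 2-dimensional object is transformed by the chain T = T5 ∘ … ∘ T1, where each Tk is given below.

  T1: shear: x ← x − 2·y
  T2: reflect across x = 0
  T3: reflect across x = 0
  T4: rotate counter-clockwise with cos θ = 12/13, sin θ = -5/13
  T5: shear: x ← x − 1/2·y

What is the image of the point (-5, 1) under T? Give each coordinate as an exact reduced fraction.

T1 shear: x ← x − 2·y: (-5, 1) → (-7, 1)
T2 reflect across x = 0: (-7, 1) → (7, 1)
T3 reflect across x = 0: (7, 1) → (-7, 1)
T4 rotate counter-clockwise with cos θ = 12/13, sin θ = -5/13: (-7, 1) → (-79/13, 47/13)
T5 shear: x ← x − 1/2·y: (-79/13, 47/13) → (-205/26, 47/13)

T(p) = (-205/26, 47/13)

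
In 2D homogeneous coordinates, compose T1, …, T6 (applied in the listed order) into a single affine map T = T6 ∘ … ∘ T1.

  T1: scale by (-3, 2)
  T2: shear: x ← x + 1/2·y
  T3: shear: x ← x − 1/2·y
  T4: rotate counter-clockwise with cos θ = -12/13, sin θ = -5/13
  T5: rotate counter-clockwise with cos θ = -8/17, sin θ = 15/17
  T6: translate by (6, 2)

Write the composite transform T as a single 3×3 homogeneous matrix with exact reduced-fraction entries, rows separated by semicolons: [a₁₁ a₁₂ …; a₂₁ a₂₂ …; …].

T = [-513/221 280/221 6; 420/221 342/221 2; 0 0 1]

T1 = [-3 0 0; 0 2 0; 0 0 1]
T2·T1 = [-3 1 0; 0 2 0; 0 0 1]
T3·…·T1 = [-3 0 0; 0 2 0; 0 0 1]
T4·…·T1 = [36/13 10/13 0; 15/13 -24/13 0; 0 0 1]
T5·…·T1 = [-513/221 280/221 0; 420/221 342/221 0; 0 0 1]
T6·…·T1 = [-513/221 280/221 6; 420/221 342/221 2; 0 0 1]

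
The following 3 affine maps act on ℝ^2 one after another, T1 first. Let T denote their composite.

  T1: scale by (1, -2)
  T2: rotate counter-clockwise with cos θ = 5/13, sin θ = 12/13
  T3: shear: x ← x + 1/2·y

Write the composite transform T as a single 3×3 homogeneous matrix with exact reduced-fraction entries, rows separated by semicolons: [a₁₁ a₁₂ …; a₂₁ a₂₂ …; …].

T = [11/13 19/13 0; 12/13 -10/13 0; 0 0 1]

T1 = [1 0 0; 0 -2 0; 0 0 1]
T2·T1 = [5/13 24/13 0; 12/13 -10/13 0; 0 0 1]
T3·…·T1 = [11/13 19/13 0; 12/13 -10/13 0; 0 0 1]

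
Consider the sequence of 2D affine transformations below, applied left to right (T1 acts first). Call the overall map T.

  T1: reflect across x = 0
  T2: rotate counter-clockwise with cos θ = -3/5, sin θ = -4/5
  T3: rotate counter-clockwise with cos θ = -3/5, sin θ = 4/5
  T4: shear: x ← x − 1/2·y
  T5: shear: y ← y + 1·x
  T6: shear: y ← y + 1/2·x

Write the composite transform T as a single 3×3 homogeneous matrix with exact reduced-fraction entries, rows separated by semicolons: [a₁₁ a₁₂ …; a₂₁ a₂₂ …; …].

T1 = [-1 0 0; 0 1 0; 0 0 1]
T2·T1 = [3/5 4/5 0; 4/5 -3/5 0; 0 0 1]
T3·…·T1 = [-1 0 0; 0 1 0; 0 0 1]
T4·…·T1 = [-1 -1/2 0; 0 1 0; 0 0 1]
T5·…·T1 = [-1 -1/2 0; -1 1/2 0; 0 0 1]
T6·…·T1 = [-1 -1/2 0; -3/2 1/4 0; 0 0 1]

T = [-1 -1/2 0; -3/2 1/4 0; 0 0 1]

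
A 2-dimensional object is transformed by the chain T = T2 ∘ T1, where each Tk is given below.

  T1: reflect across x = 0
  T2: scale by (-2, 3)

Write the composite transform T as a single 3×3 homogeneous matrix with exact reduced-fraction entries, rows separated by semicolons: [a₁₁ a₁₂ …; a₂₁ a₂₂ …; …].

T = [2 0 0; 0 3 0; 0 0 1]

T1 = [-1 0 0; 0 1 0; 0 0 1]
T2·T1 = [2 0 0; 0 3 0; 0 0 1]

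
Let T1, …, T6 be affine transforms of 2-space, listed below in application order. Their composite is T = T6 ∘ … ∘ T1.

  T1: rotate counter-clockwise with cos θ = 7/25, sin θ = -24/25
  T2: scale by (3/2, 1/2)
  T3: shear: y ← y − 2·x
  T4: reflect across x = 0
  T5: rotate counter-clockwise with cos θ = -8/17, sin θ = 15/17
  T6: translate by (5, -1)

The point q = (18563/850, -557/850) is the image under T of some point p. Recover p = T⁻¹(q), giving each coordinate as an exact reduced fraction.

T1 = [7/25 24/25 0; -24/25 7/25 0; 0 0 1]
T2·T1 = [21/50 36/25 0; -12/25 7/50 0; 0 0 1]
T3·…·T1 = [21/50 36/25 0; -33/25 -137/50 0; 0 0 1]
T4·…·T1 = [-21/50 -36/25 0; -33/25 -137/50 0; 0 0 1]
T5·…·T1 = [579/425 2631/850 0; 213/850 8/425 0; 0 0 1]
T6·…·T1 = [579/425 2631/850 5; 213/850 8/425 -1; 0 0 1]
det M = -3/4; M⁻¹ = [-32/1275 1754/425 5422/1275; 142/425 -772/425 -1482/425; 0 0 1]
M⁻¹ · (18563/850, -557/850)ᵀ = (1, 5)ᵀ

p = (1, 5)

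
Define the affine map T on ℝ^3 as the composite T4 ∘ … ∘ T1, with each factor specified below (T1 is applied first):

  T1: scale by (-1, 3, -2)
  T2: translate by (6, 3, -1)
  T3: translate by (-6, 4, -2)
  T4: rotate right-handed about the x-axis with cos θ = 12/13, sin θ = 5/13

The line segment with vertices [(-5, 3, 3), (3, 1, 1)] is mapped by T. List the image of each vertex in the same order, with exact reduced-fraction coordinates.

T1 scale by (-1, 3, -2): (-5, 3, 3) → (5, 9, -6); (3, 1, 1) → (-3, 3, -2)
T2 translate by (6, 3, -1): (5, 9, -6) → (11, 12, -7); (-3, 3, -2) → (3, 6, -3)
T3 translate by (-6, 4, -2): (11, 12, -7) → (5, 16, -9); (3, 6, -3) → (-3, 10, -5)
T4 rotate right-handed about the x-axis with cos θ = 12/13, sin θ = 5/13: (5, 16, -9) → (5, 237/13, -28/13); (-3, 10, -5) → (-3, 145/13, -10/13)

image vertices: (5, 237/13, -28/13), (-3, 145/13, -10/13)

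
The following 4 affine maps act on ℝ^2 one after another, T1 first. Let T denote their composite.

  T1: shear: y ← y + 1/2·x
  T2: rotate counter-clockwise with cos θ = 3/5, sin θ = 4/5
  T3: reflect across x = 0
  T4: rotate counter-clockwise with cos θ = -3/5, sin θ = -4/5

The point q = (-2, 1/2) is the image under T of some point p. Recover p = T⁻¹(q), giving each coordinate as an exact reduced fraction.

p = (-2, 1/2)

T1 = [1 0 0; 1/2 1 0; 0 0 1]
T2·T1 = [1/5 -4/5 0; 11/10 3/5 0; 0 0 1]
T3·…·T1 = [-1/5 4/5 0; 11/10 3/5 0; 0 0 1]
T4·…·T1 = [1 0 0; -1/2 -1 0; 0 0 1]
det M = -1; M⁻¹ = [1 0 0; -1/2 -1 0; 0 0 1]
M⁻¹ · (-2, 1/2)ᵀ = (-2, 1/2)ᵀ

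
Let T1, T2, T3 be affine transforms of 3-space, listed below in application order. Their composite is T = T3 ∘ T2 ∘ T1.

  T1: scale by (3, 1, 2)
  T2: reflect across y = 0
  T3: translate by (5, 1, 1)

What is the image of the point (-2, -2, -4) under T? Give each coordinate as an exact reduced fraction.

T1 scale by (3, 1, 2): (-2, -2, -4) → (-6, -2, -8)
T2 reflect across y = 0: (-6, -2, -8) → (-6, 2, -8)
T3 translate by (5, 1, 1): (-6, 2, -8) → (-1, 3, -7)

T(p) = (-1, 3, -7)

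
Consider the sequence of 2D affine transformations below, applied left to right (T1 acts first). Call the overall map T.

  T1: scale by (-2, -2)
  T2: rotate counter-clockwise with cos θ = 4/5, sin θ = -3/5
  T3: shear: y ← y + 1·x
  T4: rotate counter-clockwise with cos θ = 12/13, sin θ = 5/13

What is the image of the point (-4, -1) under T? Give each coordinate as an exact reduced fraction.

T(p) = (346/65, 454/65)

T1 scale by (-2, -2): (-4, -1) → (8, 2)
T2 rotate counter-clockwise with cos θ = 4/5, sin θ = -3/5: (8, 2) → (38/5, -16/5)
T3 shear: y ← y + 1·x: (38/5, -16/5) → (38/5, 22/5)
T4 rotate counter-clockwise with cos θ = 12/13, sin θ = 5/13: (38/5, 22/5) → (346/65, 454/65)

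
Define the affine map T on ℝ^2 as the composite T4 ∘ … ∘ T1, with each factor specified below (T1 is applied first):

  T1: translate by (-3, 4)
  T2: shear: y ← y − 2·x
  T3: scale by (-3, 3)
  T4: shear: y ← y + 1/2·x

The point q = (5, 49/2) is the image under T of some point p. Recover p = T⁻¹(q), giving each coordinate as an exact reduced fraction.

T1 = [1 0 -3; 0 1 4; 0 0 1]
T2·T1 = [1 0 -3; -2 1 10; 0 0 1]
T3·…·T1 = [-3 0 9; -6 3 30; 0 0 1]
T4·…·T1 = [-3 0 9; -15/2 3 69/2; 0 0 1]
det M = -9; M⁻¹ = [-1/3 0 3; -5/6 1/3 -4; 0 0 1]
M⁻¹ · (5, 49/2)ᵀ = (4/3, 0)ᵀ

p = (4/3, 0)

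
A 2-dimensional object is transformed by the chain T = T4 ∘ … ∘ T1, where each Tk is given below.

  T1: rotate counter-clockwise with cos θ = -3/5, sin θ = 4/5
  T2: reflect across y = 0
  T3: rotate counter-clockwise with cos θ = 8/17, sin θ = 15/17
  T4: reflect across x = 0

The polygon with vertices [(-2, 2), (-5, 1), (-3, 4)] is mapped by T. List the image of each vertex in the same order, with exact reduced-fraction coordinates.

image vertices: (226/85, 82/85), (257/85, 349/85), (416/85, 87/85)

T1 rotate counter-clockwise with cos θ = -3/5, sin θ = 4/5: (-2, 2) → (-2/5, -14/5); (-5, 1) → (11/5, -23/5); (-3, 4) → (-7/5, -24/5)
T2 reflect across y = 0: (-2/5, -14/5) → (-2/5, 14/5); (11/5, -23/5) → (11/5, 23/5); (-7/5, -24/5) → (-7/5, 24/5)
T3 rotate counter-clockwise with cos θ = 8/17, sin θ = 15/17: (-2/5, 14/5) → (-226/85, 82/85); (11/5, 23/5) → (-257/85, 349/85); (-7/5, 24/5) → (-416/85, 87/85)
T4 reflect across x = 0: (-226/85, 82/85) → (226/85, 82/85); (-257/85, 349/85) → (257/85, 349/85); (-416/85, 87/85) → (416/85, 87/85)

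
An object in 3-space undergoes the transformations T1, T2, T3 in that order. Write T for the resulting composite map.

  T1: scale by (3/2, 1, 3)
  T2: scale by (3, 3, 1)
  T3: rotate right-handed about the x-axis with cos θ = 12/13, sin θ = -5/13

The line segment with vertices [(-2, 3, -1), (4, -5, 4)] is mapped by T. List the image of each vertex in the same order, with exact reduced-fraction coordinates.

T1 scale by (3/2, 1, 3): (-2, 3, -1) → (-3, 3, -3); (4, -5, 4) → (6, -5, 12)
T2 scale by (3, 3, 1): (-3, 3, -3) → (-9, 9, -3); (6, -5, 12) → (18, -15, 12)
T3 rotate right-handed about the x-axis with cos θ = 12/13, sin θ = -5/13: (-9, 9, -3) → (-9, 93/13, -81/13); (18, -15, 12) → (18, -120/13, 219/13)

image vertices: (-9, 93/13, -81/13), (18, -120/13, 219/13)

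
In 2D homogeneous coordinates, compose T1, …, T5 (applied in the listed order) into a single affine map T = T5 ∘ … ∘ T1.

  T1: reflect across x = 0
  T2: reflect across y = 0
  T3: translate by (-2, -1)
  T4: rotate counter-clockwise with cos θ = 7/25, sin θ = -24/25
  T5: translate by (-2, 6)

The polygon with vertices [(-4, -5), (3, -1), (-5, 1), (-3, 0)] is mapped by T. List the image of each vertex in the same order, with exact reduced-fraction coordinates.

T1 reflect across x = 0: (-4, -5) → (4, -5); (3, -1) → (-3, -1); (-5, 1) → (5, 1); (-3, 0) → (3, 0)
T2 reflect across y = 0: (4, -5) → (4, 5); (-3, -1) → (-3, 1); (5, 1) → (5, -1); (3, 0) → (3, 0)
T3 translate by (-2, -1): (4, 5) → (2, 4); (-3, 1) → (-5, 0); (5, -1) → (3, -2); (3, 0) → (1, -1)
T4 rotate counter-clockwise with cos θ = 7/25, sin θ = -24/25: (2, 4) → (22/5, -4/5); (-5, 0) → (-7/5, 24/5); (3, -2) → (-27/25, -86/25); (1, -1) → (-17/25, -31/25)
T5 translate by (-2, 6): (22/5, -4/5) → (12/5, 26/5); (-7/5, 24/5) → (-17/5, 54/5); (-27/25, -86/25) → (-77/25, 64/25); (-17/25, -31/25) → (-67/25, 119/25)

image vertices: (12/5, 26/5), (-17/5, 54/5), (-77/25, 64/25), (-67/25, 119/25)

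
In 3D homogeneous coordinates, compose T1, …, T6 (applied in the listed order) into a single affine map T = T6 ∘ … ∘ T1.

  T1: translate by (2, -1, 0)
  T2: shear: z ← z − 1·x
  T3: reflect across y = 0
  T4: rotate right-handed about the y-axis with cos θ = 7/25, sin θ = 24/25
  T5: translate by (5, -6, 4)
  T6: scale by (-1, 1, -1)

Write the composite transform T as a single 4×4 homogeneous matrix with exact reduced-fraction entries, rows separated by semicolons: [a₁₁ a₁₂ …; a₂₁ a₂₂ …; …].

T = [17/25 0 -24/25 -91/25; 0 -1 0 -5; 31/25 0 -7/25 -38/25; 0 0 0 1]

T1 = [1 0 0 2; 0 1 0 -1; 0 0 1 0; 0 0 0 1]
T2·T1 = [1 0 0 2; 0 1 0 -1; -1 0 1 -2; 0 0 0 1]
T3·…·T1 = [1 0 0 2; 0 -1 0 1; -1 0 1 -2; 0 0 0 1]
T4·…·T1 = [-17/25 0 24/25 -34/25; 0 -1 0 1; -31/25 0 7/25 -62/25; 0 0 0 1]
T5·…·T1 = [-17/25 0 24/25 91/25; 0 -1 0 -5; -31/25 0 7/25 38/25; 0 0 0 1]
T6·…·T1 = [17/25 0 -24/25 -91/25; 0 -1 0 -5; 31/25 0 -7/25 -38/25; 0 0 0 1]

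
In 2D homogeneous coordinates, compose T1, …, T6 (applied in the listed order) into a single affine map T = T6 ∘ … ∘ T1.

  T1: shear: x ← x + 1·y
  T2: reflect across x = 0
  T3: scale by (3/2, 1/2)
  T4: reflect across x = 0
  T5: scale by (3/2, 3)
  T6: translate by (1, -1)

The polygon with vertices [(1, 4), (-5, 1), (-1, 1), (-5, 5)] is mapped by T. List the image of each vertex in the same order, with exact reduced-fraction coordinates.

image vertices: (49/4, 5), (-8, 1/2), (1, 1/2), (1, 13/2)

T1 shear: x ← x + 1·y: (1, 4) → (5, 4); (-5, 1) → (-4, 1); (-1, 1) → (0, 1); (-5, 5) → (0, 5)
T2 reflect across x = 0: (5, 4) → (-5, 4); (-4, 1) → (4, 1); (0, 1) → (0, 1); (0, 5) → (0, 5)
T3 scale by (3/2, 1/2): (-5, 4) → (-15/2, 2); (4, 1) → (6, 1/2); (0, 1) → (0, 1/2); (0, 5) → (0, 5/2)
T4 reflect across x = 0: (-15/2, 2) → (15/2, 2); (6, 1/2) → (-6, 1/2); (0, 1/2) → (0, 1/2); (0, 5/2) → (0, 5/2)
T5 scale by (3/2, 3): (15/2, 2) → (45/4, 6); (-6, 1/2) → (-9, 3/2); (0, 1/2) → (0, 3/2); (0, 5/2) → (0, 15/2)
T6 translate by (1, -1): (45/4, 6) → (49/4, 5); (-9, 3/2) → (-8, 1/2); (0, 3/2) → (1, 1/2); (0, 15/2) → (1, 13/2)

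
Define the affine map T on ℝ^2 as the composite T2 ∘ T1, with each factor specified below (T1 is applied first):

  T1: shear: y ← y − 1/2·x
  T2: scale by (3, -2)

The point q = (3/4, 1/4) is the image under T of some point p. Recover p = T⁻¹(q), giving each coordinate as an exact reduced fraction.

p = (1/4, 0)

T1 = [1 0 0; -1/2 1 0; 0 0 1]
T2·T1 = [3 0 0; 1 -2 0; 0 0 1]
det M = -6; M⁻¹ = [1/3 0 0; 1/6 -1/2 0; 0 0 1]
M⁻¹ · (3/4, 1/4)ᵀ = (1/4, 0)ᵀ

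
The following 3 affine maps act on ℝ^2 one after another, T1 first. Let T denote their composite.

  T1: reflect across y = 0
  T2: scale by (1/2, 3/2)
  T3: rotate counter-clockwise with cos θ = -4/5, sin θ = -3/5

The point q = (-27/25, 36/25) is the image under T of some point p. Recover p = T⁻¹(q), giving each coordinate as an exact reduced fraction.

p = (0, 6/5)

T1 = [1 0 0; 0 -1 0; 0 0 1]
T2·T1 = [1/2 0 0; 0 -3/2 0; 0 0 1]
T3·…·T1 = [-2/5 -9/10 0; -3/10 6/5 0; 0 0 1]
det M = -3/4; M⁻¹ = [-8/5 -6/5 0; -2/5 8/15 0; 0 0 1]
M⁻¹ · (-27/25, 36/25)ᵀ = (0, 6/5)ᵀ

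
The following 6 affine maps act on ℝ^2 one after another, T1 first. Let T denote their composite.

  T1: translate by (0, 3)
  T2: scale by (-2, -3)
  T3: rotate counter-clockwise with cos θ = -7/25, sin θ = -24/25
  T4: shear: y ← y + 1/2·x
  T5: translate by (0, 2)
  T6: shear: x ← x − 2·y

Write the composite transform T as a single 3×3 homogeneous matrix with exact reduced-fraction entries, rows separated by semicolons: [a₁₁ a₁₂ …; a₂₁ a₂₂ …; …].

T1 = [1 0 0; 0 1 3; 0 0 1]
T2·T1 = [-2 0 0; 0 -3 -9; 0 0 1]
T3·…·T1 = [14/25 -72/25 -216/25; 48/25 21/25 63/25; 0 0 1]
T4·…·T1 = [14/25 -72/25 -216/25; 11/5 -3/5 -9/5; 0 0 1]
T5·…·T1 = [14/25 -72/25 -216/25; 11/5 -3/5 1/5; 0 0 1]
T6·…·T1 = [-96/25 -42/25 -226/25; 11/5 -3/5 1/5; 0 0 1]

T = [-96/25 -42/25 -226/25; 11/5 -3/5 1/5; 0 0 1]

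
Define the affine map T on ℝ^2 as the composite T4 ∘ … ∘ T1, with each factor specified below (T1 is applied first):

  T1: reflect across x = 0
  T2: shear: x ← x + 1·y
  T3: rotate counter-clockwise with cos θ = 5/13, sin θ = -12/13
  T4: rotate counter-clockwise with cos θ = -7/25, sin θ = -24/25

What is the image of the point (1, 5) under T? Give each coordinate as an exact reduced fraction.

T(p) = (-1112/325, -1759/325)

T1 reflect across x = 0: (1, 5) → (-1, 5)
T2 shear: x ← x + 1·y: (-1, 5) → (4, 5)
T3 rotate counter-clockwise with cos θ = 5/13, sin θ = -12/13: (4, 5) → (80/13, -23/13)
T4 rotate counter-clockwise with cos θ = -7/25, sin θ = -24/25: (80/13, -23/13) → (-1112/325, -1759/325)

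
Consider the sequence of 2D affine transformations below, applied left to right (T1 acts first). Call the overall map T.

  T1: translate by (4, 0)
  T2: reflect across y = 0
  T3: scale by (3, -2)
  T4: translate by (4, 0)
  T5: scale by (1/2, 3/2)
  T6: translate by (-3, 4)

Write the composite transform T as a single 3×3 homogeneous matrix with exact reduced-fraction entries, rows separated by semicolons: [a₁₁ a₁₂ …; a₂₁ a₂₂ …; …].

T = [3/2 0 5; 0 3 4; 0 0 1]

T1 = [1 0 4; 0 1 0; 0 0 1]
T2·T1 = [1 0 4; 0 -1 0; 0 0 1]
T3·…·T1 = [3 0 12; 0 2 0; 0 0 1]
T4·…·T1 = [3 0 16; 0 2 0; 0 0 1]
T5·…·T1 = [3/2 0 8; 0 3 0; 0 0 1]
T6·…·T1 = [3/2 0 5; 0 3 4; 0 0 1]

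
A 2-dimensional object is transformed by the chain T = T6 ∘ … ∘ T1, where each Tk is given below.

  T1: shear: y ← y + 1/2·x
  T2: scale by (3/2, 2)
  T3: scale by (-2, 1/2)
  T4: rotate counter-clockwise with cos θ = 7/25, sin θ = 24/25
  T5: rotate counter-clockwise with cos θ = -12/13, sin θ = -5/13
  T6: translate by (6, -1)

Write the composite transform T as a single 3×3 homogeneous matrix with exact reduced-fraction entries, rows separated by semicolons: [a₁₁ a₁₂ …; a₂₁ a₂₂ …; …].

T1 = [1 0 0; 1/2 1 0; 0 0 1]
T2·T1 = [3/2 0 0; 1 2 0; 0 0 1]
T3·…·T1 = [-3 0 0; 1/2 1 0; 0 0 1]
T4·…·T1 = [-33/25 -24/25 0; -137/50 7/25 0; 0 0 1]
T5·…·T1 = [107/650 323/325 0; 987/325 36/325 0; 0 0 1]
T6·…·T1 = [107/650 323/325 6; 987/325 36/325 -1; 0 0 1]

T = [107/650 323/325 6; 987/325 36/325 -1; 0 0 1]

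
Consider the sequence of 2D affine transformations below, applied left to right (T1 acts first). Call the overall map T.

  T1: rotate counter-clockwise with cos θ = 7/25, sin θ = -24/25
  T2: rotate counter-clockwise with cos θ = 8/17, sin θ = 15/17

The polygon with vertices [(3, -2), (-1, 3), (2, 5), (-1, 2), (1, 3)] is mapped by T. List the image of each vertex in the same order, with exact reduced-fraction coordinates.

image vertices: (1074/425, -1093/425), (-31/85, 267/85), (1267/425, 1906/425), (-242/425, 919/425), (677/425, 1161/425)

T1 rotate counter-clockwise with cos θ = 7/25, sin θ = -24/25: (3, -2) → (-27/25, -86/25); (-1, 3) → (13/5, 9/5); (2, 5) → (134/25, -13/25); (-1, 2) → (41/25, 38/25); (1, 3) → (79/25, -3/25)
T2 rotate counter-clockwise with cos θ = 8/17, sin θ = 15/17: (-27/25, -86/25) → (1074/425, -1093/425); (13/5, 9/5) → (-31/85, 267/85); (134/25, -13/25) → (1267/425, 1906/425); (41/25, 38/25) → (-242/425, 919/425); (79/25, -3/25) → (677/425, 1161/425)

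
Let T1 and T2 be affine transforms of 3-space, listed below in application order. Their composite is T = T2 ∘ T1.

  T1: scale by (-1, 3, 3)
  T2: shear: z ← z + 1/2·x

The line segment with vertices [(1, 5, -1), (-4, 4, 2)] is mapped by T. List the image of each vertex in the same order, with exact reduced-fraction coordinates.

T1 scale by (-1, 3, 3): (1, 5, -1) → (-1, 15, -3); (-4, 4, 2) → (4, 12, 6)
T2 shear: z ← z + 1/2·x: (-1, 15, -3) → (-1, 15, -7/2); (4, 12, 6) → (4, 12, 8)

image vertices: (-1, 15, -7/2), (4, 12, 8)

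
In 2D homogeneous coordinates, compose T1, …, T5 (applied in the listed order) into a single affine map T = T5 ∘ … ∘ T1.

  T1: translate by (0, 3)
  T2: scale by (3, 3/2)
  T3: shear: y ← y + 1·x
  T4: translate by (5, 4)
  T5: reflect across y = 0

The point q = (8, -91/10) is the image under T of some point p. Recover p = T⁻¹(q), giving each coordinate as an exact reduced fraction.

p = (1, -8/5)

T1 = [1 0 0; 0 1 3; 0 0 1]
T2·T1 = [3 0 0; 0 3/2 9/2; 0 0 1]
T3·…·T1 = [3 0 0; 3 3/2 9/2; 0 0 1]
T4·…·T1 = [3 0 5; 3 3/2 17/2; 0 0 1]
T5·…·T1 = [3 0 5; -3 -3/2 -17/2; 0 0 1]
det M = -9/2; M⁻¹ = [1/3 0 -5/3; -2/3 -2/3 -7/3; 0 0 1]
M⁻¹ · (8, -91/10)ᵀ = (1, -8/5)ᵀ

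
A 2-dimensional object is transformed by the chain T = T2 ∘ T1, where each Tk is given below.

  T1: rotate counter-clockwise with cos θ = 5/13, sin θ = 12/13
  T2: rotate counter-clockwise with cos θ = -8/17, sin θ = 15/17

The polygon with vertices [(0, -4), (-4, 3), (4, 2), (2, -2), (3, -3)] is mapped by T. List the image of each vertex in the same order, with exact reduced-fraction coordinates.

T1 rotate counter-clockwise with cos θ = 5/13, sin θ = 12/13: (0, -4) → (48/13, -20/13); (-4, 3) → (-56/13, -33/13); (4, 2) → (-4/13, 58/13); (2, -2) → (34/13, 14/13); (3, -3) → (51/13, 21/13)
T2 rotate counter-clockwise with cos θ = -8/17, sin θ = 15/17: (48/13, -20/13) → (-84/221, 880/221); (-56/13, -33/13) → (943/221, -576/221); (-4/13, 58/13) → (-838/221, -524/221); (34/13, 14/13) → (-482/221, 398/221); (51/13, 21/13) → (-723/221, 597/221)

image vertices: (-84/221, 880/221), (943/221, -576/221), (-838/221, -524/221), (-482/221, 398/221), (-723/221, 597/221)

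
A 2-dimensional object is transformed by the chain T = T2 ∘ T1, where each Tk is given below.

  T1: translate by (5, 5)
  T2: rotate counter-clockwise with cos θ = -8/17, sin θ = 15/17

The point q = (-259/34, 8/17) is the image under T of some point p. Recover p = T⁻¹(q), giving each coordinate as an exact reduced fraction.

T1 = [1 0 5; 0 1 5; 0 0 1]
T2·T1 = [-8/17 -15/17 -115/17; 15/17 -8/17 35/17; 0 0 1]
det M = 1; M⁻¹ = [-8/17 15/17 -5; -15/17 -8/17 -5; 0 0 1]
M⁻¹ · (-259/34, 8/17)ᵀ = (-1, 3/2)ᵀ

p = (-1, 3/2)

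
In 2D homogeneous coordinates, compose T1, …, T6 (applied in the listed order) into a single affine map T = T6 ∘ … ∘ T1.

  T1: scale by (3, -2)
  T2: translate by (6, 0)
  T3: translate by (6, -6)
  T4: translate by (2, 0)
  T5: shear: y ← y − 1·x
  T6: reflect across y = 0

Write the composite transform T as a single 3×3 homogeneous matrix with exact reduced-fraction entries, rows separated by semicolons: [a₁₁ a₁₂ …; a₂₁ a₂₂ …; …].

T1 = [3 0 0; 0 -2 0; 0 0 1]
T2·T1 = [3 0 6; 0 -2 0; 0 0 1]
T3·…·T1 = [3 0 12; 0 -2 -6; 0 0 1]
T4·…·T1 = [3 0 14; 0 -2 -6; 0 0 1]
T5·…·T1 = [3 0 14; -3 -2 -20; 0 0 1]
T6·…·T1 = [3 0 14; 3 2 20; 0 0 1]

T = [3 0 14; 3 2 20; 0 0 1]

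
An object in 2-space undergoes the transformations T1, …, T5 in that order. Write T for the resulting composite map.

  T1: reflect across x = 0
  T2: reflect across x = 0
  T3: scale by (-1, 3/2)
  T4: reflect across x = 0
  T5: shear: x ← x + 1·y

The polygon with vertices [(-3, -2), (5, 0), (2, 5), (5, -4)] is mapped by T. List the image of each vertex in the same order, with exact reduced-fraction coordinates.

T1 reflect across x = 0: (-3, -2) → (3, -2); (5, 0) → (-5, 0); (2, 5) → (-2, 5); (5, -4) → (-5, -4)
T2 reflect across x = 0: (3, -2) → (-3, -2); (-5, 0) → (5, 0); (-2, 5) → (2, 5); (-5, -4) → (5, -4)
T3 scale by (-1, 3/2): (-3, -2) → (3, -3); (5, 0) → (-5, 0); (2, 5) → (-2, 15/2); (5, -4) → (-5, -6)
T4 reflect across x = 0: (3, -3) → (-3, -3); (-5, 0) → (5, 0); (-2, 15/2) → (2, 15/2); (-5, -6) → (5, -6)
T5 shear: x ← x + 1·y: (-3, -3) → (-6, -3); (5, 0) → (5, 0); (2, 15/2) → (19/2, 15/2); (5, -6) → (-1, -6)

image vertices: (-6, -3), (5, 0), (19/2, 15/2), (-1, -6)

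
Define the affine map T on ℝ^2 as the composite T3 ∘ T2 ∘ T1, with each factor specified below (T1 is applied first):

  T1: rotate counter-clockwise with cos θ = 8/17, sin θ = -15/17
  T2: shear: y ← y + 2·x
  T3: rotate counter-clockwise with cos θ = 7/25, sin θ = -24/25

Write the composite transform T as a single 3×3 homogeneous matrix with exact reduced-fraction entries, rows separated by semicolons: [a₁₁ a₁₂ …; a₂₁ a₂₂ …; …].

T1 = [8/17 15/17 0; -15/17 8/17 0; 0 0 1]
T2·T1 = [8/17 15/17 0; 1/17 38/17 0; 0 0 1]
T3·…·T1 = [16/85 1017/425 0; -37/85 -94/425 0; 0 0 1]

T = [16/85 1017/425 0; -37/85 -94/425 0; 0 0 1]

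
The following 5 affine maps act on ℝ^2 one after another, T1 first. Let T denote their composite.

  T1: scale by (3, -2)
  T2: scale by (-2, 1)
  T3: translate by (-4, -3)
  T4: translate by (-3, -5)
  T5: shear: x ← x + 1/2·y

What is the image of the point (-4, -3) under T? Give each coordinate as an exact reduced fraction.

T(p) = (16, -2)

T1 scale by (3, -2): (-4, -3) → (-12, 6)
T2 scale by (-2, 1): (-12, 6) → (24, 6)
T3 translate by (-4, -3): (24, 6) → (20, 3)
T4 translate by (-3, -5): (20, 3) → (17, -2)
T5 shear: x ← x + 1/2·y: (17, -2) → (16, -2)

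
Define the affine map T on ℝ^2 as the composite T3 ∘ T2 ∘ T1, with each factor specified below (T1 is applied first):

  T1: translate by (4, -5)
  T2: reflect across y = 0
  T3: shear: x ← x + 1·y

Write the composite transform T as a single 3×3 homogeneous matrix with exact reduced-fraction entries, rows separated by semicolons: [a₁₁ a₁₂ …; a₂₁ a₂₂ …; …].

T = [1 -1 9; 0 -1 5; 0 0 1]

T1 = [1 0 4; 0 1 -5; 0 0 1]
T2·T1 = [1 0 4; 0 -1 5; 0 0 1]
T3·…·T1 = [1 -1 9; 0 -1 5; 0 0 1]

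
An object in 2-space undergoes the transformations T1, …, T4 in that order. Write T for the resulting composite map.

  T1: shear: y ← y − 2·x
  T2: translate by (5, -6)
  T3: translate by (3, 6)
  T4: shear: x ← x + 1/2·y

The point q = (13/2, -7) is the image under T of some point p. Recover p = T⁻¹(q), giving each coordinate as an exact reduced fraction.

T1 = [1 0 0; -2 1 0; 0 0 1]
T2·T1 = [1 0 5; -2 1 -6; 0 0 1]
T3·…·T1 = [1 0 8; -2 1 0; 0 0 1]
T4·…·T1 = [0 1/2 8; -2 1 0; 0 0 1]
det M = 1; M⁻¹ = [1 -1/2 -8; 2 0 -16; 0 0 1]
M⁻¹ · (13/2, -7)ᵀ = (2, -3)ᵀ

p = (2, -3)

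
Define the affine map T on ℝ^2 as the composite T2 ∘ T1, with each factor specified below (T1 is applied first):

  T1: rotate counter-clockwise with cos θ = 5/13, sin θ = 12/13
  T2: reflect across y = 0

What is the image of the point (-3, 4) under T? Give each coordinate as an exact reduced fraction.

T(p) = (-63/13, 16/13)

T1 rotate counter-clockwise with cos θ = 5/13, sin θ = 12/13: (-3, 4) → (-63/13, -16/13)
T2 reflect across y = 0: (-63/13, -16/13) → (-63/13, 16/13)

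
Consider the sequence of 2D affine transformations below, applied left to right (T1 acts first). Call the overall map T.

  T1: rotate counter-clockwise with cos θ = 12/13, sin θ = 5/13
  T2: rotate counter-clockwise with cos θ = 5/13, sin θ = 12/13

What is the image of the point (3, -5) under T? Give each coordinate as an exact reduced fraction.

T1 rotate counter-clockwise with cos θ = 12/13, sin θ = 5/13: (3, -5) → (61/13, -45/13)
T2 rotate counter-clockwise with cos θ = 5/13, sin θ = 12/13: (61/13, -45/13) → (5, 3)

T(p) = (5, 3)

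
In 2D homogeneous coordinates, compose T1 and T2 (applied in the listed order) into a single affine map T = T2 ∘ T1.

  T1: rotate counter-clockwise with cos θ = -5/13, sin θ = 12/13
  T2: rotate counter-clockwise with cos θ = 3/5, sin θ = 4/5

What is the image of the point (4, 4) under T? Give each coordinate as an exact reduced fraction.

T(p) = (-316/65, -188/65)

T1 rotate counter-clockwise with cos θ = -5/13, sin θ = 12/13: (4, 4) → (-68/13, 28/13)
T2 rotate counter-clockwise with cos θ = 3/5, sin θ = 4/5: (-68/13, 28/13) → (-316/65, -188/65)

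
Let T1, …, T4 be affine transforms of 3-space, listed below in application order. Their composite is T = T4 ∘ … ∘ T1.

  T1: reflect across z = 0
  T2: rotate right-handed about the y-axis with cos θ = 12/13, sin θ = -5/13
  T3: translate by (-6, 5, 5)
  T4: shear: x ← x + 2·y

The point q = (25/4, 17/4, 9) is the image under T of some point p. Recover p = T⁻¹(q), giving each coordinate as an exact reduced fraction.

T1 = [1 0 0 0; 0 1 0 0; 0 0 -1 0; 0 0 0 1]
T2·T1 = [12/13 0 5/13 0; 0 1 0 0; 5/13 0 -12/13 0; 0 0 0 1]
T3·…·T1 = [12/13 0 5/13 -6; 0 1 0 5; 5/13 0 -12/13 5; 0 0 0 1]
T4·…·T1 = [12/13 2 5/13 4; 0 1 0 5; 5/13 0 -12/13 5; 0 0 0 1]
det M = -1; M⁻¹ = [12/13 -24/13 5/13 47/13; 0 1 0 -5; 5/13 -10/13 -12/13 90/13; 0 0 0 1]
M⁻¹ · (25/4, 17/4, 9)ᵀ = (5, -3/4, -9/4)ᵀ

p = (5, -3/4, -9/4)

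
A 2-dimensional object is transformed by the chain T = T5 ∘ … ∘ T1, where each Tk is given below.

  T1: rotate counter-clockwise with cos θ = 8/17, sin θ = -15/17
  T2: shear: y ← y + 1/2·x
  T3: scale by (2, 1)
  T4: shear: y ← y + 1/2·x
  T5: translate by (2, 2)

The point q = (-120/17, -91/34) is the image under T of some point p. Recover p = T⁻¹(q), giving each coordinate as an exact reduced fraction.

T1 = [8/17 15/17 0; -15/17 8/17 0; 0 0 1]
T2·T1 = [8/17 15/17 0; -11/17 31/34 0; 0 0 1]
T3·…·T1 = [16/17 30/17 0; -11/17 31/34 0; 0 0 1]
T4·…·T1 = [16/17 30/17 0; -3/17 61/34 0; 0 0 1]
T5·…·T1 = [16/17 30/17 2; -3/17 61/34 2; 0 0 1]
det M = 2; M⁻¹ = [61/68 -15/17 -1/34; 3/34 8/17 -19/17; 0 0 1]
M⁻¹ · (-120/17, -91/34)ᵀ = (-4, -3)ᵀ

p = (-4, -3)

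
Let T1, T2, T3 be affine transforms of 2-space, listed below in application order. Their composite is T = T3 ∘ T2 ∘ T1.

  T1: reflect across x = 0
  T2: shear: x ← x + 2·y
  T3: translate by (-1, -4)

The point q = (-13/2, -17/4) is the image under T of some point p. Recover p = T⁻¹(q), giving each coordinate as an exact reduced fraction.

p = (5, -1/4)

T1 = [-1 0 0; 0 1 0; 0 0 1]
T2·T1 = [-1 2 0; 0 1 0; 0 0 1]
T3·…·T1 = [-1 2 -1; 0 1 -4; 0 0 1]
det M = -1; M⁻¹ = [-1 2 7; 0 1 4; 0 0 1]
M⁻¹ · (-13/2, -17/4)ᵀ = (5, -1/4)ᵀ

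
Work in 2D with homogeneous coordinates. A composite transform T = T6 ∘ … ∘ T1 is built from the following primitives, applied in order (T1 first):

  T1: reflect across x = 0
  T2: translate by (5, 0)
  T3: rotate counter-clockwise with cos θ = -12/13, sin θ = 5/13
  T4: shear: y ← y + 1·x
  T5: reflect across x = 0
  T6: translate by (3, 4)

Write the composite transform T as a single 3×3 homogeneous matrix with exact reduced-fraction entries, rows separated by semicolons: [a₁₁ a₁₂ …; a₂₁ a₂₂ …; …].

T = [-12/13 5/13 99/13; 7/13 -17/13 17/13; 0 0 1]

T1 = [-1 0 0; 0 1 0; 0 0 1]
T2·T1 = [-1 0 5; 0 1 0; 0 0 1]
T3·…·T1 = [12/13 -5/13 -60/13; -5/13 -12/13 25/13; 0 0 1]
T4·…·T1 = [12/13 -5/13 -60/13; 7/13 -17/13 -35/13; 0 0 1]
T5·…·T1 = [-12/13 5/13 60/13; 7/13 -17/13 -35/13; 0 0 1]
T6·…·T1 = [-12/13 5/13 99/13; 7/13 -17/13 17/13; 0 0 1]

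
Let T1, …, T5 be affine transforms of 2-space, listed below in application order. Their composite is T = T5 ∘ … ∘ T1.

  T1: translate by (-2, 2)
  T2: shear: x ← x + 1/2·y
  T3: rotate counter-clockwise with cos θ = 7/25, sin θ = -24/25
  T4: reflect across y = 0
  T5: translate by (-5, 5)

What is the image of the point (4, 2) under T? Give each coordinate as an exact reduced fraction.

T(p) = (-1/25, 193/25)

T1 translate by (-2, 2): (4, 2) → (2, 4)
T2 shear: x ← x + 1/2·y: (2, 4) → (4, 4)
T3 rotate counter-clockwise with cos θ = 7/25, sin θ = -24/25: (4, 4) → (124/25, -68/25)
T4 reflect across y = 0: (124/25, -68/25) → (124/25, 68/25)
T5 translate by (-5, 5): (124/25, 68/25) → (-1/25, 193/25)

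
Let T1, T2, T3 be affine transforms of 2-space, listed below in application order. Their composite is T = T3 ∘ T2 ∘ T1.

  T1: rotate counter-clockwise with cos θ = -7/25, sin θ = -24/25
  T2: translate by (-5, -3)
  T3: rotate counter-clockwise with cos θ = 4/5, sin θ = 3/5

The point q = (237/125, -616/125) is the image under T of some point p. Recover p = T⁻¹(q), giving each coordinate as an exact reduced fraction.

p = (1, 4)

T1 = [-7/25 24/25 0; -24/25 -7/25 0; 0 0 1]
T2·T1 = [-7/25 24/25 -5; -24/25 -7/25 -3; 0 0 1]
T3·…·T1 = [44/125 117/125 -11/5; -117/125 44/125 -27/5; 0 0 1]
det M = 1; M⁻¹ = [44/125 -117/125 -107/25; 117/125 44/125 99/25; 0 0 1]
M⁻¹ · (237/125, -616/125)ᵀ = (1, 4)ᵀ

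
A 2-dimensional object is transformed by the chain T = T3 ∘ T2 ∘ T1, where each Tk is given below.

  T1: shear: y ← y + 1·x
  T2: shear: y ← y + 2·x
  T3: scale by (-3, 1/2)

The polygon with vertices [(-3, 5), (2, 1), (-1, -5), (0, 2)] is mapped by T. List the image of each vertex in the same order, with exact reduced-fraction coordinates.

T1 shear: y ← y + 1·x: (-3, 5) → (-3, 2); (2, 1) → (2, 3); (-1, -5) → (-1, -6); (0, 2) → (0, 2)
T2 shear: y ← y + 2·x: (-3, 2) → (-3, -4); (2, 3) → (2, 7); (-1, -6) → (-1, -8); (0, 2) → (0, 2)
T3 scale by (-3, 1/2): (-3, -4) → (9, -2); (2, 7) → (-6, 7/2); (-1, -8) → (3, -4); (0, 2) → (0, 1)

image vertices: (9, -2), (-6, 7/2), (3, -4), (0, 1)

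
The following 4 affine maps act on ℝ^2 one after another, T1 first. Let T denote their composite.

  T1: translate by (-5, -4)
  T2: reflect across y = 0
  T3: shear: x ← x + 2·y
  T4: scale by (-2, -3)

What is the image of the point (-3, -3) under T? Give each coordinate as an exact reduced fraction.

T(p) = (-12, -21)

T1 translate by (-5, -4): (-3, -3) → (-8, -7)
T2 reflect across y = 0: (-8, -7) → (-8, 7)
T3 shear: x ← x + 2·y: (-8, 7) → (6, 7)
T4 scale by (-2, -3): (6, 7) → (-12, -21)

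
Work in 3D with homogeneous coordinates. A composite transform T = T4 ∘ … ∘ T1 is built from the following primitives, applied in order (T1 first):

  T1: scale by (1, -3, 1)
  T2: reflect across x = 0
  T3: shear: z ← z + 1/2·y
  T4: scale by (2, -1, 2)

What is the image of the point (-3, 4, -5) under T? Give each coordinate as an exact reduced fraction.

T1 scale by (1, -3, 1): (-3, 4, -5) → (-3, -12, -5)
T2 reflect across x = 0: (-3, -12, -5) → (3, -12, -5)
T3 shear: z ← z + 1/2·y: (3, -12, -5) → (3, -12, -11)
T4 scale by (2, -1, 2): (3, -12, -11) → (6, 12, -22)

T(p) = (6, 12, -22)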